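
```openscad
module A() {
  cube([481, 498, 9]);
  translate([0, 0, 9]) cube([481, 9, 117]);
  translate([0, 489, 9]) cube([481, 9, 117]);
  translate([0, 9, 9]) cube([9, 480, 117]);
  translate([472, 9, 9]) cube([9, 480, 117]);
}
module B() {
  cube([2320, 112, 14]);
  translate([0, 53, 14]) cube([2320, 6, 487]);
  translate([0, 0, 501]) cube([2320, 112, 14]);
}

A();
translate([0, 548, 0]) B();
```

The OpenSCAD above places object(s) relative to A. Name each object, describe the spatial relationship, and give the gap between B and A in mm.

A is an open box. B is an I-beam. The I-beam is on the floor beside the open box on its +y side. The gap between the I-beam and the open box is 50 mm.

The I-beam's nearest face is 50 mm from the open box's +y face.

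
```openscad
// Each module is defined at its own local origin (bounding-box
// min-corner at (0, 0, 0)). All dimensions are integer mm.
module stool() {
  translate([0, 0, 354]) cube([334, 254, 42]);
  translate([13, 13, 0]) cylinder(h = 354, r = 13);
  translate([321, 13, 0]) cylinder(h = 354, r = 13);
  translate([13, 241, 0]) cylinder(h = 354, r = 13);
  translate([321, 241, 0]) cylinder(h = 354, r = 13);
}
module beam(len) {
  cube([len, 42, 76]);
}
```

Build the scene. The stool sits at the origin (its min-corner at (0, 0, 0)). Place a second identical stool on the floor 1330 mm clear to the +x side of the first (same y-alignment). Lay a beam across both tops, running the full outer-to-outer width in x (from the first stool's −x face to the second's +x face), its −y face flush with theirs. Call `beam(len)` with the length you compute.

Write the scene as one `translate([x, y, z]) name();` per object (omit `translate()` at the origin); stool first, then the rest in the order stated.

stool();
translate([1664, 0, 0]) stool();
translate([0, 0, 396]) beam(1998);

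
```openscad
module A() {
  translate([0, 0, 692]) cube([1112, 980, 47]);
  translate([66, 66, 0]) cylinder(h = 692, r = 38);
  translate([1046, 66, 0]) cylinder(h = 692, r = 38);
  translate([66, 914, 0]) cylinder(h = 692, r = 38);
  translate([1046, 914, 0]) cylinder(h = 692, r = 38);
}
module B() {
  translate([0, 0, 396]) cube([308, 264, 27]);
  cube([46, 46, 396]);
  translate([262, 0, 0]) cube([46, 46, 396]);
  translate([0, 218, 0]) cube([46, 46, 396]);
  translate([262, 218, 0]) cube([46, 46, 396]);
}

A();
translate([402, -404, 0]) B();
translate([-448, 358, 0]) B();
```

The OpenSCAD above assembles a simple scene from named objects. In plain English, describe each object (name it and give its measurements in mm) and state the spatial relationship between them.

A is a table with a 1112×980 mm rectangular top, 47 mm thick, top surface at z = 739 mm, supported by four round legs of 76 mm diameter, each leg's bounding box inset 28 mm from the nearest pair of top edges, running from the floor.

B is a four-legged stool. The seat is 308×264 mm, 27 mm thick, top at z = 423 mm. It stands on four square legs, each 46×46 mm in cross-section, from z = 0 to the seat underside, each flush with a corner of the seat.

Two stools sit around the table at the −y, −x sides.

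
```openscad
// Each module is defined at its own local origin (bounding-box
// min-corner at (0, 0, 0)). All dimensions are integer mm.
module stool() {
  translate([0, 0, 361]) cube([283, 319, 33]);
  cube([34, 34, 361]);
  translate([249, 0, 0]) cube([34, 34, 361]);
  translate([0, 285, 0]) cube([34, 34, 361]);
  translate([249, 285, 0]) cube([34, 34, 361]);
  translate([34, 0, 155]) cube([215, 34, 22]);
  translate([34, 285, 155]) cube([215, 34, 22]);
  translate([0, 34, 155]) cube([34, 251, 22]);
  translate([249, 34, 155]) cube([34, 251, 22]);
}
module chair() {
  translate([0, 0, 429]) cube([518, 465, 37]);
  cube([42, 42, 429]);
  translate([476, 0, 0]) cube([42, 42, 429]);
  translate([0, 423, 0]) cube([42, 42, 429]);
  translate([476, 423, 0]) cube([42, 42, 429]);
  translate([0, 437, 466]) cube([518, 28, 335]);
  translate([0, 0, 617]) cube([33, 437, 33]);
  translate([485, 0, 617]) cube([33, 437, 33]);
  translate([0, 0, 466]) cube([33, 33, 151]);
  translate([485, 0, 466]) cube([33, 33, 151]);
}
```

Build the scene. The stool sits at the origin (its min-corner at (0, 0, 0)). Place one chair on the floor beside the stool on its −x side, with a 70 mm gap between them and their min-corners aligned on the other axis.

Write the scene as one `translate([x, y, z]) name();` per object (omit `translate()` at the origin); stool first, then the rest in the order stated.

stool();
translate([-588, 0, 0]) chair();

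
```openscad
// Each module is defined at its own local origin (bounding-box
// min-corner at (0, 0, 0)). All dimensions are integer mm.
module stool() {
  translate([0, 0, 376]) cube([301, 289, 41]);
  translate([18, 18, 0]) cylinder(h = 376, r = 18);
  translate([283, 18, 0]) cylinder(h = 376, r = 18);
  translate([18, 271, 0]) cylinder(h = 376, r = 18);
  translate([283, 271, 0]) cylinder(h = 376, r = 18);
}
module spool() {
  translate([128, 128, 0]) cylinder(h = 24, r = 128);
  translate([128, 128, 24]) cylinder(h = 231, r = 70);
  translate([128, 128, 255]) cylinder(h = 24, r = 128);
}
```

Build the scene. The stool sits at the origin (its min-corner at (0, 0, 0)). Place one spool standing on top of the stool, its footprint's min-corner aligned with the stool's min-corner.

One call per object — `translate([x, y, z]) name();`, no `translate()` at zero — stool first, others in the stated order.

stool();
translate([0, 0, 417]) spool();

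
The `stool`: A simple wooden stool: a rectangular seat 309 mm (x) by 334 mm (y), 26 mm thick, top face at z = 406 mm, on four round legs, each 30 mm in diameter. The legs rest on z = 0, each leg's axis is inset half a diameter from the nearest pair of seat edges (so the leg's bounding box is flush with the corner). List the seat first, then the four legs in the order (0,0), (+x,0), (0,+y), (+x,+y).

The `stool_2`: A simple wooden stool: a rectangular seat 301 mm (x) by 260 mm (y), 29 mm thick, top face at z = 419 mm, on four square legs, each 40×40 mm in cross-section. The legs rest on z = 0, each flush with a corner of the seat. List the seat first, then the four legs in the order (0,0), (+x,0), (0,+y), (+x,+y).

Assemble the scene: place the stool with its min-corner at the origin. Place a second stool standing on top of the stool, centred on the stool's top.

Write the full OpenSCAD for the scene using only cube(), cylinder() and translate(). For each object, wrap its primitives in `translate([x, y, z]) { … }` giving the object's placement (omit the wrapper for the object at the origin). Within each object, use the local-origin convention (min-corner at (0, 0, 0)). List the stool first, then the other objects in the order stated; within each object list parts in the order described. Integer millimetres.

translate([0, 0, 380]) cube([309, 334, 26]);
translate([15, 15, 0]) cylinder(h = 380, r = 15);
translate([294, 15, 0]) cylinder(h = 380, r = 15);
translate([15, 319, 0]) cylinder(h = 380, r = 15);
translate([294, 319, 0]) cylinder(h = 380, r = 15);
translate([4, 37, 406]) {
  translate([0, 0, 390]) cube([301, 260, 29]);
  cube([40, 40, 390]);
  translate([261, 0, 0]) cube([40, 40, 390]);
  translate([0, 220, 0]) cube([40, 40, 390]);
  translate([261, 220, 0]) cube([40, 40, 390]);
}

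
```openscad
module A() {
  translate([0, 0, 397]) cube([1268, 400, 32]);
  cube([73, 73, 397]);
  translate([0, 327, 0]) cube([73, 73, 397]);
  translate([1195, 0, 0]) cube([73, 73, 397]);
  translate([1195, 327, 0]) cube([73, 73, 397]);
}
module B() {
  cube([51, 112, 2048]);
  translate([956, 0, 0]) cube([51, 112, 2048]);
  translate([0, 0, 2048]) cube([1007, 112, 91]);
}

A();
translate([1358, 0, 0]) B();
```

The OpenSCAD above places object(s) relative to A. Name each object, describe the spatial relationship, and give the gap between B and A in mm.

A is a bench. B is a door frame. The door frame is on the floor beside the bench on its +x side. The gap between the door frame and the bench is 90 mm.

The door frame's nearest face is 90 mm from the bench's +x face.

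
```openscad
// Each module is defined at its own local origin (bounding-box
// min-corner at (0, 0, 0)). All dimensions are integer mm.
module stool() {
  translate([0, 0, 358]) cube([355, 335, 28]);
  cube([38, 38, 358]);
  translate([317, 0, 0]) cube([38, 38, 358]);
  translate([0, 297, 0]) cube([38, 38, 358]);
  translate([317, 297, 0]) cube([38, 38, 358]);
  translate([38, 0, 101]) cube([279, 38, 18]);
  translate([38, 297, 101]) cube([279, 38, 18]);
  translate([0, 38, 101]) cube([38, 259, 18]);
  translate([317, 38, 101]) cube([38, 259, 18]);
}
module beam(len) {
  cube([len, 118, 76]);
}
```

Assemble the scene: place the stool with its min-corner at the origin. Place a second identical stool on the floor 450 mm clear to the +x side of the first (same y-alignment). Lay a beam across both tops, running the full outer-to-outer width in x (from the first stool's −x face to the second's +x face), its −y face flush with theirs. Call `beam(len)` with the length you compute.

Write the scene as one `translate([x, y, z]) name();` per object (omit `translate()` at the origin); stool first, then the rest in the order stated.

stool();
translate([805, 0, 0]) stool();
translate([0, 0, 386]) beam(1160);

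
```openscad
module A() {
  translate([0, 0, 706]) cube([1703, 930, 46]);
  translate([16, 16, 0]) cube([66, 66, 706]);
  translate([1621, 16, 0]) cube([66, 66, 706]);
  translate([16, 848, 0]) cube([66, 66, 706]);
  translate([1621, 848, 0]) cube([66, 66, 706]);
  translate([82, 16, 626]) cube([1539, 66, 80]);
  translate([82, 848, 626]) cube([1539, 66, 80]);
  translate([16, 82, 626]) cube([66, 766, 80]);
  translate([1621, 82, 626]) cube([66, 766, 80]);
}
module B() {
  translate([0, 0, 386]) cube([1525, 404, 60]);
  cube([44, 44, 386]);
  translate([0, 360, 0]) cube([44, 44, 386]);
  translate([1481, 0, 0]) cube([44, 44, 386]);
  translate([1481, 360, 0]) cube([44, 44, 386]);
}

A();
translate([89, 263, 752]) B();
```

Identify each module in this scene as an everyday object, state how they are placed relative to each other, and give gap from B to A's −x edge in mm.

The bench's min-x is at 89; the table's min-x is 0; gap = 89 mm.

A is a table. B is a bench. The bench is on top of the table, centred. The gap from the bench to the table's −x edge is 89 mm.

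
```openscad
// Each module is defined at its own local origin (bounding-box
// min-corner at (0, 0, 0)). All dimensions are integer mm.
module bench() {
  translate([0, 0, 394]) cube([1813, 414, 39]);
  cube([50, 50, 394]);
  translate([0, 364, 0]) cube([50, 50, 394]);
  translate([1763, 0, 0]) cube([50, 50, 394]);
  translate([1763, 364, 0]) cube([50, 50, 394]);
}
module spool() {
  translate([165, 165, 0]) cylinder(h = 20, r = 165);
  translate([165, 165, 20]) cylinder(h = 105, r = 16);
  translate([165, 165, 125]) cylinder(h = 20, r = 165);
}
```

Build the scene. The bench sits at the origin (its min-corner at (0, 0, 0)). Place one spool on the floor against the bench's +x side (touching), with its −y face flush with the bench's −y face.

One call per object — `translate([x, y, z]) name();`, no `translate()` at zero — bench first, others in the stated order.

bench();
translate([1813, 0, 0]) spool();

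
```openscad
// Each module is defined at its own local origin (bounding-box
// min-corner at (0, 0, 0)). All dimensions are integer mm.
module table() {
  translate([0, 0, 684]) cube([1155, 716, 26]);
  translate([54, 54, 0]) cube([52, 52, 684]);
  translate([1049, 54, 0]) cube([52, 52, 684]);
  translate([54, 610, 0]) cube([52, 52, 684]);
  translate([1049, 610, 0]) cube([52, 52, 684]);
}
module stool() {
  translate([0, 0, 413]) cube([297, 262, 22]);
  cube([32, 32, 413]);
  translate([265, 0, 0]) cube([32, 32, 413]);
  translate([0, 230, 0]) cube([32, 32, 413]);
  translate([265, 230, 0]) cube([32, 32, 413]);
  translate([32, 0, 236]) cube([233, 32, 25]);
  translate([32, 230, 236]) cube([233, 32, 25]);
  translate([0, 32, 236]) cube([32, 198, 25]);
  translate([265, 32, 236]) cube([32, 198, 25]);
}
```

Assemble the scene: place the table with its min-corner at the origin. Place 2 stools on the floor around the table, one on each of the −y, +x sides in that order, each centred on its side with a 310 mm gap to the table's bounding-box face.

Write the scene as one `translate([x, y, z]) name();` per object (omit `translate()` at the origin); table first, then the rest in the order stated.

table();
translate([429, -572, 0]) stool();
translate([1465, 227, 0]) stool();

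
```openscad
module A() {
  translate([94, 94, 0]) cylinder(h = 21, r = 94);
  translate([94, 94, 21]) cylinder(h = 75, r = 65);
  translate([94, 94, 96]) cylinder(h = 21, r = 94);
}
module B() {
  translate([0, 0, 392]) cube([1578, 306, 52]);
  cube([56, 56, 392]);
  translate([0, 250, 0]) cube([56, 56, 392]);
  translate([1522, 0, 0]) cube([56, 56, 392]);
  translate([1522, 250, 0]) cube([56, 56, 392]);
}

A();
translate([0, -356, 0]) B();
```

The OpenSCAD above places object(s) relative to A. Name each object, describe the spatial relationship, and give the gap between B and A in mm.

The bench's nearest face is 50 mm from the spool's −y face.

A is a spool. B is a bench. The bench is on the floor beside the spool on its −y side. The gap between the bench and the spool is 50 mm.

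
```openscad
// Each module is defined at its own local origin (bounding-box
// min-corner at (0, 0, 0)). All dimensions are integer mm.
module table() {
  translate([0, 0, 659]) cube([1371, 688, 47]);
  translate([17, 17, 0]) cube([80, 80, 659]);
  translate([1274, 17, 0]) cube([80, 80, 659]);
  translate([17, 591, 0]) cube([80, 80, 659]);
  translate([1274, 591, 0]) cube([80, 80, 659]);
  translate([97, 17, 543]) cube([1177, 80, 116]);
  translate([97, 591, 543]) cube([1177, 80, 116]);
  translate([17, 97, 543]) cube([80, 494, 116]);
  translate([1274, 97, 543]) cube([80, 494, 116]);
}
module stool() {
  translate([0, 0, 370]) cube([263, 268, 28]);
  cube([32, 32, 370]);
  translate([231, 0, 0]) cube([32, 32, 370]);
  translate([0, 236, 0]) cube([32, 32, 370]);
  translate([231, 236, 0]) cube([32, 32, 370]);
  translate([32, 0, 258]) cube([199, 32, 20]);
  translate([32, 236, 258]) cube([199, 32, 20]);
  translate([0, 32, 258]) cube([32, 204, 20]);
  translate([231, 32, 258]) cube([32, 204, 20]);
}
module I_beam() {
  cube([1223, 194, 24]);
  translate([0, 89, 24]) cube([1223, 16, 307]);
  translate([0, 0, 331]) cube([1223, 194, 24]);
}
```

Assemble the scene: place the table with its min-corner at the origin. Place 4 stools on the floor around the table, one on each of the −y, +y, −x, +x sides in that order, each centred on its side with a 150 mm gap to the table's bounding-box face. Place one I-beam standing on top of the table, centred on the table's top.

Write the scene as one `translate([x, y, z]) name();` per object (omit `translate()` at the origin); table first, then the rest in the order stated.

table();
translate([554, -418, 0]) stool();
translate([554, 838, 0]) stool();
translate([-413, 210, 0]) stool();
translate([1521, 210, 0]) stool();
translate([74, 247, 706]) I_beam();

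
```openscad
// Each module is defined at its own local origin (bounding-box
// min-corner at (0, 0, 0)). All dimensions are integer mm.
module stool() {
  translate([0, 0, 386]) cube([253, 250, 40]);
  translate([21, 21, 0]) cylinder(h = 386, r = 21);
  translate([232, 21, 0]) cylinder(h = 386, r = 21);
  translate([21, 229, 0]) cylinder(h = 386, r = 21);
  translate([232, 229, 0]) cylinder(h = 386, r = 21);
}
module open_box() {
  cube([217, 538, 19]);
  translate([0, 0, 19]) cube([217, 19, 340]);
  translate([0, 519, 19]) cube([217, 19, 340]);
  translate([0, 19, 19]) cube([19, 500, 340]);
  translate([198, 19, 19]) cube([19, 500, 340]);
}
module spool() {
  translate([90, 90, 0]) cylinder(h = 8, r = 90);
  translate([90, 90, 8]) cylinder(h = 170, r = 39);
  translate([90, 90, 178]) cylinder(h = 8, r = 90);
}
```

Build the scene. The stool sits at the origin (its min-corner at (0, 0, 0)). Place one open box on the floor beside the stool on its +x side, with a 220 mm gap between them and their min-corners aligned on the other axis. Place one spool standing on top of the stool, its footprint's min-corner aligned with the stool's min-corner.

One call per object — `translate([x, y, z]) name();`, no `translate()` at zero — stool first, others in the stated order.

stool();
translate([473, 0, 0]) open_box();
translate([0, 0, 426]) spool();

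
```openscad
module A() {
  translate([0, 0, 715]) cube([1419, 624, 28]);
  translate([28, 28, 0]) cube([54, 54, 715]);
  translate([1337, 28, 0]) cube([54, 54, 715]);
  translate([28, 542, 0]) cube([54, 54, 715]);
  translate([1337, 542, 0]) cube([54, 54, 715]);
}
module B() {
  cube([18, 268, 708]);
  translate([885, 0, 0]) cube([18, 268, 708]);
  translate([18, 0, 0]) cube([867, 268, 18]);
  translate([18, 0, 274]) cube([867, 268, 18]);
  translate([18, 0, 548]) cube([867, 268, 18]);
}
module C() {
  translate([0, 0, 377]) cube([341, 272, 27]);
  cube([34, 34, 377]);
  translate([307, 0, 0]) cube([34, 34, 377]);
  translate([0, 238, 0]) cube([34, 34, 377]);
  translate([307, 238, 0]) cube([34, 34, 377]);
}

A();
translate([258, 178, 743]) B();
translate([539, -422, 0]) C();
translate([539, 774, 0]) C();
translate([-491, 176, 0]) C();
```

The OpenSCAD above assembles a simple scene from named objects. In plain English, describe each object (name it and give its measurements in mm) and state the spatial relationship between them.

A is a table: top 1419 mm (x) × 624 mm (y), 28 mm thick, upper face at z = 743 mm, on four 54×54 mm square legs, each inset 28 mm from the nearest pair of top edges, running from z = 0 to the bottom of the top.

B is an open bookshelf. Two side panels, each 18 mm thick, 268 mm deep and 708 mm tall, stand 903 mm apart (outside-to-outside). Between them sit 3 shelves, each 18 mm thick and 268 mm deep, spanning the full gap between the sides. The bottom shelf rests on the floor (its underside at z = 0) and the clear gap between one shelf's top and the next shelf's underside is 256 mm.

C is a four-legged stool. The seat is 341×272 mm, 27 mm thick, top at z = 404 mm. It stands on four square legs, each 34×34 mm in cross-section, from z = 0 to the seat underside, each flush with a corner of the seat.

The bookshelf is on top of the table, centred. Three stools sit around the table at the −y, +y, −x sides.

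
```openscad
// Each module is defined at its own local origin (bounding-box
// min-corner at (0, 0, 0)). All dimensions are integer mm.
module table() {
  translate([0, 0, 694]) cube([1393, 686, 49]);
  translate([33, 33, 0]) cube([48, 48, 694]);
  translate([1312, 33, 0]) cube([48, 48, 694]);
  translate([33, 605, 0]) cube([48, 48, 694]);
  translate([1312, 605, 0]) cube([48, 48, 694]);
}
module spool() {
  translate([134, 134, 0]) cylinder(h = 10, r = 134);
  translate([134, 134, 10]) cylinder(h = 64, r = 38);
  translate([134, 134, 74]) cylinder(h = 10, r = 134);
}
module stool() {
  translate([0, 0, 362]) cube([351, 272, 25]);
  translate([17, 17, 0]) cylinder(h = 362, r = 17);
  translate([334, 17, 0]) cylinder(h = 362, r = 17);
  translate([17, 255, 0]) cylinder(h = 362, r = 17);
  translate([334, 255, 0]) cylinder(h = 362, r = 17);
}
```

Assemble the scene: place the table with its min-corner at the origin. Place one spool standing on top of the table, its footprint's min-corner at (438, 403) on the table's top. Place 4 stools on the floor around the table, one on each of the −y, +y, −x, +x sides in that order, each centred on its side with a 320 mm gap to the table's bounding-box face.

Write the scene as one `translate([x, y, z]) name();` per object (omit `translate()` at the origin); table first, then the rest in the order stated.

table();
translate([438, 403, 743]) spool();
translate([521, -592, 0]) stool();
translate([521, 1006, 0]) stool();
translate([-671, 207, 0]) stool();
translate([1713, 207, 0]) stool();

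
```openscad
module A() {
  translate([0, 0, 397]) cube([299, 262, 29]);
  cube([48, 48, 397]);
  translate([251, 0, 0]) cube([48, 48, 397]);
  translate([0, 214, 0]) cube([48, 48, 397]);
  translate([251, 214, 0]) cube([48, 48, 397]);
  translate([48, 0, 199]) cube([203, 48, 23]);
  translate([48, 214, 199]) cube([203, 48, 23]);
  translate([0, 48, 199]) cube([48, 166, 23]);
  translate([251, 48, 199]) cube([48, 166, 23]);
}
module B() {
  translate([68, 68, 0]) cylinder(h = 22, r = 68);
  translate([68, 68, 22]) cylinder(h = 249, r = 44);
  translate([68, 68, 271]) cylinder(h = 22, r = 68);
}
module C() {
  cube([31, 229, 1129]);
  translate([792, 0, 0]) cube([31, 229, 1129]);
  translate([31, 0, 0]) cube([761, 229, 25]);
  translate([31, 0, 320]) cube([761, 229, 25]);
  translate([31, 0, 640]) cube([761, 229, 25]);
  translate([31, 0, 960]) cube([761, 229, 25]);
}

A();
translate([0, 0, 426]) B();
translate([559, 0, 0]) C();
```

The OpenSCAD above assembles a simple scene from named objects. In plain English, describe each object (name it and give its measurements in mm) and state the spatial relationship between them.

A is a four-legged stool. The seat is a 299×262×29 mm slab whose top surface is at z = 426 mm; four square legs, each 48×48 mm in cross-section, run from the floor (z = 0) to the underside of the seat, each flush with a corner of the seat. Four stretchers, 48 mm wide and 23 mm tall, connect adjacent legs with their undersides at z = 199 mm, each running between the inner faces of the legs it joins and aligned with the legs' outer faces on the other axis.

B is a spool: two coaxial disc flanges of radius 68 mm and thickness 22 mm, joined by a core cylinder of radius 44 mm and height 249 mm. The lower flange rests on z = 0 and the three cylinders share a vertical axis.

C is an open bookshelf. Two side panels, each 31 mm thick, 229 mm deep and 1129 mm tall, stand 823 mm apart (outside-to-outside). Between them sit 4 shelves, each 25 mm thick and 229 mm deep, spanning the full gap between the sides. The bottom shelf rests on the floor (its underside at z = 0) and the clear gap between one shelf's top and the next shelf's underside is 295 mm.

The spool is on top of the stool. The bookshelf is on the floor beside the stool on its +x side.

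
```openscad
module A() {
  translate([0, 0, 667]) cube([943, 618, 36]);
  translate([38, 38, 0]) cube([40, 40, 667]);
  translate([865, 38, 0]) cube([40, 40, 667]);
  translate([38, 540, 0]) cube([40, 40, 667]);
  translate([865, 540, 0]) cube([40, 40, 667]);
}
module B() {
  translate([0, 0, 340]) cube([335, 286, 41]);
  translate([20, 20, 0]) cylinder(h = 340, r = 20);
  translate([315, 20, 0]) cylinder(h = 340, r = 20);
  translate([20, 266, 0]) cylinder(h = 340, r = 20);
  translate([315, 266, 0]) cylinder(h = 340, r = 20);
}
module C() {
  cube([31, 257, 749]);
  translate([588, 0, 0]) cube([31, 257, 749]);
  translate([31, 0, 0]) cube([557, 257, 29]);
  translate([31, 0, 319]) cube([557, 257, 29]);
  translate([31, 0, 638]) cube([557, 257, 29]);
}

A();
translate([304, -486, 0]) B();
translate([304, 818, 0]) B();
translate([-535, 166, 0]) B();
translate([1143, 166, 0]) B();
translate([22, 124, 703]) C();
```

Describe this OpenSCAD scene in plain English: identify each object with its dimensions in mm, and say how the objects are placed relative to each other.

A is a table: top 943 mm (x) × 618 mm (y), 36 mm thick, upper face at z = 703 mm, on four 40×40 mm square legs, each inset 38 mm from the nearest pair of top edges, running from z = 0 to the bottom of the top.

B is a four-legged stool. The seat is 335×286 mm, 41 mm thick, top at z = 381 mm. It stands on four round legs, each 40 mm in diameter, from z = 0 to the seat underside, each leg's axis is inset half a diameter from the nearest pair of seat edges (so the leg's bounding box is flush with the corner).

C is a bookshelf 619 mm wide overall, 257 mm deep and 749 mm tall. The two sides are 31 mm thick vertical panels. 3 horizontal shelves of 29 mm thickness span between the inner faces of the sides; the lowest shelf sits on the floor and shelves are stacked with a clear vertical gap of 290 mm between each pair.

Four stools sit around the table at the −y, +y, −x, +x sides. The bookshelf is on top of the table.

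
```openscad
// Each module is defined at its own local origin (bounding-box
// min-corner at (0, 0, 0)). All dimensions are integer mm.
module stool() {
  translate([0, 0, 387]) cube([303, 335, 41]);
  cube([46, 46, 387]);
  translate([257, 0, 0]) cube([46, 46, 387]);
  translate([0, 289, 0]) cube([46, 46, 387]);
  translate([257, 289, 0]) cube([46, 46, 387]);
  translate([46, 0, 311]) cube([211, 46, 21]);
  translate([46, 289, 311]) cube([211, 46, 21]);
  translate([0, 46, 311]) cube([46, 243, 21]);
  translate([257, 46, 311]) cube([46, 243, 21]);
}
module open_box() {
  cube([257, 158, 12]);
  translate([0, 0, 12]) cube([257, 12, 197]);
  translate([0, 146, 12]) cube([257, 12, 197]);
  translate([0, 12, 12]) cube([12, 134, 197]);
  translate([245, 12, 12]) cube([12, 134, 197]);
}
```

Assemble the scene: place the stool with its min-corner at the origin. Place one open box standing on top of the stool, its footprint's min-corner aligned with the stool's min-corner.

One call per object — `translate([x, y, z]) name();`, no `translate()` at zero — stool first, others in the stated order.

stool();
translate([0, 0, 428]) open_box();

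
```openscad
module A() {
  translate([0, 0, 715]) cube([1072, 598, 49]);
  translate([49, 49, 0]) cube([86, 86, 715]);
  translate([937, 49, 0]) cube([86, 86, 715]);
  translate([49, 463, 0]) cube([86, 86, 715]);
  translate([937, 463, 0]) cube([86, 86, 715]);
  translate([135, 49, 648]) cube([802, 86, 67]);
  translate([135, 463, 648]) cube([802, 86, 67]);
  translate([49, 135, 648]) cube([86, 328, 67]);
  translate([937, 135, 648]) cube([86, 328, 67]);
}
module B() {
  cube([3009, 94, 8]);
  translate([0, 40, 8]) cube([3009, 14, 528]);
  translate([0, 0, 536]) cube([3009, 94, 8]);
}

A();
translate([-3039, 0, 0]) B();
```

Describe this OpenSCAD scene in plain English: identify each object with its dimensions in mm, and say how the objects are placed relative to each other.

A is a table with a 1072×598 mm rectangular top, 49 mm thick, top surface at z = 764 mm, supported by four 86×86 mm square legs, each inset 49 mm from the nearest pair of top edges, running from the floor. Four apron rails, 86 mm thick and 67 mm tall, run between adjacent legs with their top edges flush with the underside of the top and their outer faces flush with the legs' outer faces.

B is an I-beam lying along x, 3009 mm long. Overall section height 544 mm. Two flanges 94 mm wide (y) and 8 mm thick, one on the floor and one at the top; a web 14 mm thick runs between them, centred on the flange width.

The I-beam is on the floor beside the table on its −x side.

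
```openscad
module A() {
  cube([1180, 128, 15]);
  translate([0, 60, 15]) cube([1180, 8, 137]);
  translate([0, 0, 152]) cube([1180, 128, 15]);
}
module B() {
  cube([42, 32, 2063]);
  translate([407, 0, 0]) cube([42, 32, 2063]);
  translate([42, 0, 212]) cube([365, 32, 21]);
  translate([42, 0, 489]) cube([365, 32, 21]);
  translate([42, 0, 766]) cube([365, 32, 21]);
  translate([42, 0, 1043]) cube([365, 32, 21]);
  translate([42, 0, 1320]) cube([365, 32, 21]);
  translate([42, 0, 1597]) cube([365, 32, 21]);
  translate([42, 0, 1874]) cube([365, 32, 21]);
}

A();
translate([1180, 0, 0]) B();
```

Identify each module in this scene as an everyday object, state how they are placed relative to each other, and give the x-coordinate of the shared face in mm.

A is an I-beam. B is a ladder. The ladder is against the I-beam's +x side, with their −y faces flush. The x-coordinate of the shared face is 1180 mm.

The I-beam's +x face and the ladder's −x face are both at x = 1180 mm.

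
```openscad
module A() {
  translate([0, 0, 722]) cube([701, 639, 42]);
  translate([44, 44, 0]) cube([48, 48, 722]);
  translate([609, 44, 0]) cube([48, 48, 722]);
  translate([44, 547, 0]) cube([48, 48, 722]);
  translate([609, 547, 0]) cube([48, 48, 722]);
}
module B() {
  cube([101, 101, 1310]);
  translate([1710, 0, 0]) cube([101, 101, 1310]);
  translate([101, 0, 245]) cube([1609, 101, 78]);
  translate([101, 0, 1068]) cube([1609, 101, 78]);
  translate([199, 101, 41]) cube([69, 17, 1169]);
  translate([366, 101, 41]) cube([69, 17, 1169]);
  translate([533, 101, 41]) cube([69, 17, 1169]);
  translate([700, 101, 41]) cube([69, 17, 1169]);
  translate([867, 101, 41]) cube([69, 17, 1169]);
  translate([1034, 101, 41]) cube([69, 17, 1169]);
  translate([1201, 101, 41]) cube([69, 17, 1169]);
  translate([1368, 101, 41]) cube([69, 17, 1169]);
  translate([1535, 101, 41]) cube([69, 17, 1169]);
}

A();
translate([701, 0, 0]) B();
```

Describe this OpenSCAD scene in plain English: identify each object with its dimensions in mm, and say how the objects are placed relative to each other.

A is a table with a 701×639 mm rectangular top, 42 mm thick, top surface at z = 764 mm, supported by four 48×48 mm square legs, each inset 44 mm from the nearest pair of top edges, running from the floor.

B is a fence section. Two 101×101 mm posts, 1310 mm tall, stand on the floor with a clear span of 1609 mm between their inner faces. Two horizontal rails of 101×78 mm section span the gap between the posts with their undersides at z = 245 mm and z = 1068 mm, flush with the posts' −y face. 9 pickets, each 69 mm wide, 17 mm thick and 1169 mm tall, are fixed to the +y face of the rails with their bottoms at z = 41 mm, evenly spaced across the span with equal gaps (rounded down to the nearest mm) at the −x end and between each pair — any rounding remainder accumulates at the +x end.

The fence section is against the table's +x side, with their −y faces flush.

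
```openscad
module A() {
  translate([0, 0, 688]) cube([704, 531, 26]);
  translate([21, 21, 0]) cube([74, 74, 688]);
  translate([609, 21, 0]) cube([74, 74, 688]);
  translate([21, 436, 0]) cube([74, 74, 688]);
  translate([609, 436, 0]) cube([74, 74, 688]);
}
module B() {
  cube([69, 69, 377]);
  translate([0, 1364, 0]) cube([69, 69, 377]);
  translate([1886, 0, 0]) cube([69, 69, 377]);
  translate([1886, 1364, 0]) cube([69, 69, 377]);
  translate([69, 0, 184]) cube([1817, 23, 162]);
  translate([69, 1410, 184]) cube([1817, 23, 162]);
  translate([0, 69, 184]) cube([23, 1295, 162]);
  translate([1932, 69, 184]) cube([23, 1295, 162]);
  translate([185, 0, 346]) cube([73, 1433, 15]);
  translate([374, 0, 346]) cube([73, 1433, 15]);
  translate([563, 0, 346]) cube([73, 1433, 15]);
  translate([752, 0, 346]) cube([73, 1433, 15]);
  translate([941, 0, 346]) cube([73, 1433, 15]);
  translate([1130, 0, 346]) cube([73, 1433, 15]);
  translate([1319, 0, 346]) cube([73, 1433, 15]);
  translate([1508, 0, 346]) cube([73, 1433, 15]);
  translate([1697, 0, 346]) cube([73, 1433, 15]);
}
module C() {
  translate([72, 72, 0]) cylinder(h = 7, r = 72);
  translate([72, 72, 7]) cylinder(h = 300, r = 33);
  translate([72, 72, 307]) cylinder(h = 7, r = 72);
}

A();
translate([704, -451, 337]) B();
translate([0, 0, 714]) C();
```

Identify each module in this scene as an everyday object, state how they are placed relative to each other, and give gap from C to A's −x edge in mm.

The spool's min-x is at 0; the table's min-x is 0; gap = 0 mm.

A is a table. B is a bed frame. C is a spool. The bed frame is beside the table with their tops flush at z = 714. The spool is on top of the table. The gap from the spool to the table's −x edge is 0 mm.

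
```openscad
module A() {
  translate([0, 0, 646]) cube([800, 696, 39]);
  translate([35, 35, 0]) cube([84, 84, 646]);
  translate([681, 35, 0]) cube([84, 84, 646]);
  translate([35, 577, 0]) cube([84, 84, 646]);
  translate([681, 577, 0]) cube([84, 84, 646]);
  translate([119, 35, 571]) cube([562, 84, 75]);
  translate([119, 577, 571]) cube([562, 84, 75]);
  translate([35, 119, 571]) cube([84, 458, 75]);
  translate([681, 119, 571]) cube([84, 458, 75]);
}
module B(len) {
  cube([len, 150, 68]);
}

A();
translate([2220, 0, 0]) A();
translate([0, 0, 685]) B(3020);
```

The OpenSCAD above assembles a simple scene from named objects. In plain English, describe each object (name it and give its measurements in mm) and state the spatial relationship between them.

A is a rectangular dining table. The top is 800×696×39 mm with its upper surface at z = 685 mm. It stands on four 84×84 mm square legs, each inset 35 mm from the nearest pair of top edges, running from the floor to the underside of the top. Four apron rails, 84 mm thick and 75 mm tall, run between adjacent legs with their top edges flush with the underside of the top and their outer faces flush with the legs' outer faces.

B is a rectangular beam 3020 mm long (x), 150 mm deep (y), 68 mm thick (z).

The beam spans the tops of two tables placed 1420 mm apart, resting at z = 685 mm.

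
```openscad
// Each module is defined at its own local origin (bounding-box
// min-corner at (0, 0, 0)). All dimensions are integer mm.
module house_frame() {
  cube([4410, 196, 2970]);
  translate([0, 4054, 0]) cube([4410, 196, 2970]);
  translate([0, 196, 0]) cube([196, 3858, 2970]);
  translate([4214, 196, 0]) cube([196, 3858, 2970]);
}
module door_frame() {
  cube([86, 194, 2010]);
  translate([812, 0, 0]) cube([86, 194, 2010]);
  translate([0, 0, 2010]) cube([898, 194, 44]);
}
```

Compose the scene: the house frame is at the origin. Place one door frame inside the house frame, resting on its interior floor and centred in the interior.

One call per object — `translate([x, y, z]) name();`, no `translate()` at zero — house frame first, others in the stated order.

house_frame();
translate([1756, 2028, 0]) door_frame();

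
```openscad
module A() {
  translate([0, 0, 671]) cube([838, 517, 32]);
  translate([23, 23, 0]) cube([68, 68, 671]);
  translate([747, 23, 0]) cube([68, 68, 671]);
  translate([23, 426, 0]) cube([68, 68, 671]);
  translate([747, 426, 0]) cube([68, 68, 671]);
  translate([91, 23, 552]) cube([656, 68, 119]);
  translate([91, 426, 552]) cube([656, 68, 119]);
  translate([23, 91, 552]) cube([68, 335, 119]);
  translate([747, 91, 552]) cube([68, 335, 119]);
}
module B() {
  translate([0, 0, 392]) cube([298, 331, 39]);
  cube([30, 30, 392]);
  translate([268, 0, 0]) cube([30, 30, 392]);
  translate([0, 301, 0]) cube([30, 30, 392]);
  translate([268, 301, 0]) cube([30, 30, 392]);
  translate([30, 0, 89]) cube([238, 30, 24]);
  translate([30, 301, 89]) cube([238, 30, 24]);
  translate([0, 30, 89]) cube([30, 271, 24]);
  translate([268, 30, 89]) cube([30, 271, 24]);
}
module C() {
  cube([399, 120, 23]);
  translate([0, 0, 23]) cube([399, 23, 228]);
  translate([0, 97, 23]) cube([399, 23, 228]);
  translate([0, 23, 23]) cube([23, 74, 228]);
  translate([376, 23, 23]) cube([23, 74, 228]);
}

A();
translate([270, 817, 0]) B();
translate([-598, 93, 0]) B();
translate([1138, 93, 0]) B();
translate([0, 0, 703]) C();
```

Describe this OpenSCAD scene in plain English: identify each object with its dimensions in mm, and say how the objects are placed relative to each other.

A is a table with a 838×517 mm rectangular top, 32 mm thick, top surface at z = 703 mm, supported by four 68×68 mm square legs, each inset 23 mm from the nearest pair of top edges, running from the floor. Four apron rails, 68 mm thick and 119 mm tall, run between adjacent legs with their top edges flush with the underside of the top and their outer faces flush with the legs' outer faces.

B is a four-legged stool. The seat is a 298×331×39 mm slab whose top surface is at z = 431 mm; four square legs, each 30×30 mm in cross-section, run from the floor (z = 0) to the underside of the seat, each flush with a corner of the seat. Four stretchers, 30 mm wide and 24 mm tall, connect adjacent legs with their undersides at z = 89 mm, each running between the inner faces of the legs it joins and aligned with the legs' outer faces on the other axis.

C is an open-topped rectangular box: outside dimensions 399×120×251 mm, with a uniform wall and base thickness of 23 mm. The base is a full 399×120 slab on the floor; four walls sit on top of the base. The front and back walls (the −y and +y sides) span the full width; the two side walls fit between them.

Three stools sit around the table at the +y, −x, +x sides. The open box is on top of the table.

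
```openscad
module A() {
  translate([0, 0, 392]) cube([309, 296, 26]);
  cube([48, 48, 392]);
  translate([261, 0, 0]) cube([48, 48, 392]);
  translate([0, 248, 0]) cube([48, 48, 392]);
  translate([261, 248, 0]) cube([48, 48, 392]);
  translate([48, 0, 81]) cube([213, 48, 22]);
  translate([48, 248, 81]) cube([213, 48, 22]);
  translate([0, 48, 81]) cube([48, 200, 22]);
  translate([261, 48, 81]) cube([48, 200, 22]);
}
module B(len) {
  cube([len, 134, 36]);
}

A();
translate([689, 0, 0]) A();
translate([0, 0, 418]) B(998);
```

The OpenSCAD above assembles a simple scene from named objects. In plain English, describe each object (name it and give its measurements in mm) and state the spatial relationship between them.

A is a simple wooden stool: a rectangular seat 309 mm (x) by 296 mm (y), 26 mm thick, top face at z = 418 mm, on four square legs, each 48×48 mm in cross-section. The legs rest on z = 0, each flush with a corner of the seat. Four stretchers, 48 mm wide and 22 mm tall, connect adjacent legs with their undersides at z = 81 mm, each running between the inner faces of the legs it joins and aligned with the legs' outer faces on the other axis.

B is a rectangular beam 998 mm long (x), 134 mm deep (y), 36 mm thick (z).

The beam spans the tops of two stools placed 380 mm apart, resting at z = 418 mm.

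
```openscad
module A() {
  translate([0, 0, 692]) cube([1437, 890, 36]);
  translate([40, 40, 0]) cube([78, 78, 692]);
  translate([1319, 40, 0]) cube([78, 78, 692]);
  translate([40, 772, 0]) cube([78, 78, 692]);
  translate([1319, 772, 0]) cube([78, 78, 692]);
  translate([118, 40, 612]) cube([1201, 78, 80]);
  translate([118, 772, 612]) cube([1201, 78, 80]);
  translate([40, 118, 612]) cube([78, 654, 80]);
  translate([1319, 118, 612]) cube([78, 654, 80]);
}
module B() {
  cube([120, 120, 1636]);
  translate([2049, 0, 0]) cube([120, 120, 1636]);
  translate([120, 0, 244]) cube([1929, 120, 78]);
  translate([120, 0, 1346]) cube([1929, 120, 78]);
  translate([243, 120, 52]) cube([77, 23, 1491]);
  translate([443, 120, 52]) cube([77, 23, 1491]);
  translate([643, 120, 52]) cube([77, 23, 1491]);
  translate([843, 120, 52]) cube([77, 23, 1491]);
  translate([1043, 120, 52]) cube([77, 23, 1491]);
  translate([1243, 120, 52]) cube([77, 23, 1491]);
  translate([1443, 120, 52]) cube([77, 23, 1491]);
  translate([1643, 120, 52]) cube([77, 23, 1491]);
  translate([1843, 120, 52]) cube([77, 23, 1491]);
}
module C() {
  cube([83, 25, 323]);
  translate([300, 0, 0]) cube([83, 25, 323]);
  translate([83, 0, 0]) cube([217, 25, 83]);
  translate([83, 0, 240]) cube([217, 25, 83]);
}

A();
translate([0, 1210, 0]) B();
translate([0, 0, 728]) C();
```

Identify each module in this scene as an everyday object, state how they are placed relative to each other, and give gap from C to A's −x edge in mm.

A is a table. B is a fence section. C is a picture frame. The fence section is on the floor beside the table on its +y side. The picture frame is on top of the table. The gap from the picture frame to the table's −x edge is 0 mm.

The picture frame's min-x is at 0; the table's min-x is 0; gap = 0 mm.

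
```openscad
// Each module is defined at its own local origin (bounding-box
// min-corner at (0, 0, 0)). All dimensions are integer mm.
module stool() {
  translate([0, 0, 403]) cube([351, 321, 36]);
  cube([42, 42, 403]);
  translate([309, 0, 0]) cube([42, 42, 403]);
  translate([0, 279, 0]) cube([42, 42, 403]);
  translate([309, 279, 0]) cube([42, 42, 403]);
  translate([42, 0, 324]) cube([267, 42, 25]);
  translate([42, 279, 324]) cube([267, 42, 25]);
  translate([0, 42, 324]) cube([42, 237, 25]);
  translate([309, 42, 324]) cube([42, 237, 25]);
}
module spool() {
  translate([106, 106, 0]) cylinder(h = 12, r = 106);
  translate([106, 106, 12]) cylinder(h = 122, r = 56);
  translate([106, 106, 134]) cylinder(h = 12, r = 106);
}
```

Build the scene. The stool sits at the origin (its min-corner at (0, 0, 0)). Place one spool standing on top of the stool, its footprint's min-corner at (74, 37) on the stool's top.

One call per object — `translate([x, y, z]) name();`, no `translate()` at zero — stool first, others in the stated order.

stool();
translate([74, 37, 439]) spool();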